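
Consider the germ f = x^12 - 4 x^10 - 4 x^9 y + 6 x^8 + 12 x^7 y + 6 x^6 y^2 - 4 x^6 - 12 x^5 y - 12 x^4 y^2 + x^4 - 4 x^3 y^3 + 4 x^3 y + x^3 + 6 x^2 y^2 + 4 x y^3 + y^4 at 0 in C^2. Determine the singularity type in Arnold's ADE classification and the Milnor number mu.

Type E6, Milnor number mu = 6.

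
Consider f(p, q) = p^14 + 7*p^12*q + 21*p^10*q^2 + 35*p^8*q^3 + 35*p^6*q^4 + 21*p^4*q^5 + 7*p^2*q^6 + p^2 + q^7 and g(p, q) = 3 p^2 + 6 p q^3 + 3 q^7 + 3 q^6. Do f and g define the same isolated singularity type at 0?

The Hessian of f at 0 has rank 1. Corank 1: A-series; mu = 6 gives A_6. The Hessian of g at 0 has rank 1. Corank 1: A-series; mu = 6 gives A_6. Both have type A_6, hence right-equivalent.

Yes.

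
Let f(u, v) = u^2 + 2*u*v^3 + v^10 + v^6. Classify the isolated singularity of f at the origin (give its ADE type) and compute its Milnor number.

The Hessian of f at 0 has rank 1. Corank 1: A-series; mu = 9 gives A_9.

Type A9, Milnor number mu = 9.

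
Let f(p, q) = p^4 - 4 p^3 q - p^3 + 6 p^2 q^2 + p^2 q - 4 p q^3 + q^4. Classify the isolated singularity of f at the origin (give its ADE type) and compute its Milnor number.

Type D_5, Milnor number mu = 5.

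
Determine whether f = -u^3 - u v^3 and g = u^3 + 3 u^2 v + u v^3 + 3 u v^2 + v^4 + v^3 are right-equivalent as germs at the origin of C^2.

The Hessian of f at 0 has rank 0. Corank 2; j^3 = -u^3 is a perfect cube, so E-series; the 4-jet and mu = 7 give E_7. The Hessian of g at 0 has rank 0. Corank 2; j^3 = (u + v)^3 is a perfect cube, so E-series; the 4-jet and mu = 7 give E_7. Both have type E_7, hence right-equivalent.

Yes.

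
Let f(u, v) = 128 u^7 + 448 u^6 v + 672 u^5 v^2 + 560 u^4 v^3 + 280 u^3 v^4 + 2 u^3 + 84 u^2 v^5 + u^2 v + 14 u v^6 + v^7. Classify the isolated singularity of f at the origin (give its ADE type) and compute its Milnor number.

The Hessian of f at 0 is [[0, 0], [0, 0]] with rank 0, so corank 2. A Groebner basis of the Jacobian ideal J(f) in C{u,v} is {-u*v/14 + v^6, u*v^2, u^2 + u*v/2}; counting standard monomials gives mu = 8. Corank 2; j^3 = u^2*(2*u + v) has shape L^2 M (L != M), so D-series; mu = 8 gives D_8.

Type D8, Milnor number mu = 8.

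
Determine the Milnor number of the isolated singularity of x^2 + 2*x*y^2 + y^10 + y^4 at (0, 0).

9

The Hessian of f at 0 is [[2, 0], [0, 0]] with rank 1, so corank 1. A Groebner basis of the Jacobian ideal J(f) in C{x,y} is {x^5, x^4*y, x + y^2}; counting standard monomials gives mu = 9. Corank 1: A-series; mu = 9 gives A_9.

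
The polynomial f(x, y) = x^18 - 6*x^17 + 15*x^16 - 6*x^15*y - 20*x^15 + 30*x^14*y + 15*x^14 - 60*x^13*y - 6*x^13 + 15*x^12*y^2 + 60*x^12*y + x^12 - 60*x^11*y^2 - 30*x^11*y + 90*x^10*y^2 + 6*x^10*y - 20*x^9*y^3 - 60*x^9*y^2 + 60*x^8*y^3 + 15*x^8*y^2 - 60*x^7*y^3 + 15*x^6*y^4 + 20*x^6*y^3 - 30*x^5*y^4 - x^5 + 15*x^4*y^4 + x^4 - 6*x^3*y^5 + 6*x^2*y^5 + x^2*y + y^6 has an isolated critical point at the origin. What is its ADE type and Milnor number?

The Hessian of f at 0 has rank 0. Corank 2; j^3 = x^2*y has shape L^2 M (L != M), so D-series; mu = 7 gives D_7.

Type D_{7}, Milnor number mu = 7.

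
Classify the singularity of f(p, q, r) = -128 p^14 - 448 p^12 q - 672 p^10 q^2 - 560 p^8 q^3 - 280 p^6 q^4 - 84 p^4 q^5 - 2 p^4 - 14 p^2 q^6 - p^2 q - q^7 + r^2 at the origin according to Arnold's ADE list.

D_8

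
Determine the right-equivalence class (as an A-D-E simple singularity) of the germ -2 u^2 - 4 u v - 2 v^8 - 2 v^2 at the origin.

A_7

The Hessian of f at 0 has rank 1. Corank 1: A-series; mu = 7 gives A_7.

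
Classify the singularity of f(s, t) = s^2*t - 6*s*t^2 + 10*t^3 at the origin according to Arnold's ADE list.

The Hessian of f at 0 is [[0, 0], [0, 0]] with rank 0, so corank 2. A Groebner basis of the Jacobian ideal J(f) in C{s,t} is {t^3, s^2 - 6*t^2, s*t - 3*t^2}; counting standard monomials gives mu = 4. Corank 2; j^3 = t*(s^2 - 6*s*t + 10*t^2) splits into three distinct lines over C (the quadratic factor has nonzero discriminant), so D_4.

D_4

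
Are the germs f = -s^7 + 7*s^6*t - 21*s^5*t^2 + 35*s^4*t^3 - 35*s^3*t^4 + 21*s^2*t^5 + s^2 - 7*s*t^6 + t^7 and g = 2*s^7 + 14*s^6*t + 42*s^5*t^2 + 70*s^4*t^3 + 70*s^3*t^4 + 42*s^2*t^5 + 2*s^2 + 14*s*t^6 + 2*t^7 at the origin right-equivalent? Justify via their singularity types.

Yes.

The Hessian of f at 0 is [[2, 0], [0, 0]] with rank 1, so corank 1. A Groebner basis of the Jacobian ideal J(f) in C{s,t} is {t^6, s}; counting standard monomials gives mu = 6. Corank 1: A-series; mu = 6 gives A_6. The Hessian of g at 0 is [[4, 0], [0, 0]] with rank 1, so corank 1. A Groebner basis of the Jacobian ideal J(g) in C{s,t} is {t^6, s}; counting standard monomials gives mu = 6. Corank 1: A-series; mu = 6 gives A_6. Both have type A_6, hence right-equivalent.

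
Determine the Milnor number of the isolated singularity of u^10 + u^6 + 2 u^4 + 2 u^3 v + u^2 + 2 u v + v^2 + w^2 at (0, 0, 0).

The Hessian of f at 0 is [[2, 2, 0], [2, 2, 0], [0, 0, 2]] with rank 2, so corank 1. A Groebner basis of the Jacobian ideal J(f) in C{u,v,w} is {-4*u*v^2 - u + v^5 - 3*v^3 - v, u^2/2 + u*v^3 + 3*u*v/2 + v^4/2 + v^2, u^3 + u + v, u^2*v + u*v^2 - u/3 + v^3/3 - v/3, w}; counting standard monomials gives mu = 9. Corank 1: A-series; mu = 9 gives A_9.

9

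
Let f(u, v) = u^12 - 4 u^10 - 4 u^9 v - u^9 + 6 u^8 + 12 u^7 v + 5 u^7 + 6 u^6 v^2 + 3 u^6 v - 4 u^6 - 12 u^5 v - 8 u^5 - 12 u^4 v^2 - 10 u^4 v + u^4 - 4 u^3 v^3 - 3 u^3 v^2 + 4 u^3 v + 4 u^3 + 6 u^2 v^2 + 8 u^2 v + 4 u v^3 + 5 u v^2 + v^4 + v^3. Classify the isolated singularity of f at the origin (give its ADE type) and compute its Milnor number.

Type D5, Milnor number mu = 5.

The Hessian of f at 0 has rank 0. Corank 2; j^3 = (u + v)*(2*u + v)^2 has shape L^2 M (L != M), so D-series; mu = 5 gives D_5.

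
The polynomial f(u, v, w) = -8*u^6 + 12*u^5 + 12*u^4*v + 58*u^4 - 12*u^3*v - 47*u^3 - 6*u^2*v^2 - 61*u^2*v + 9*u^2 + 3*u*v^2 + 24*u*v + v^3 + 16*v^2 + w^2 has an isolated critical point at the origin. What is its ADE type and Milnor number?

Type A_{2}, Milnor number mu = 2.

The Hessian of f at 0 is [[18, 24, 0], [24, 32, 0], [0, 0, 2]] with rank 2, so corank 1. A Groebner basis of the Jacobian ideal J(f) in C{u,v,w} is {v^2, u + 4*v/3, w}; counting standard monomials gives mu = 2. Corank 1: A-series; mu = 2 gives A_2.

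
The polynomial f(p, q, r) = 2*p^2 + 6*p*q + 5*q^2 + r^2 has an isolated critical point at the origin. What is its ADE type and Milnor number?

The Hessian of f at 0 has rank 3. Corank 0: nondegenerate Morse point, so A_1.

Type A_{1}, Milnor number mu = 1.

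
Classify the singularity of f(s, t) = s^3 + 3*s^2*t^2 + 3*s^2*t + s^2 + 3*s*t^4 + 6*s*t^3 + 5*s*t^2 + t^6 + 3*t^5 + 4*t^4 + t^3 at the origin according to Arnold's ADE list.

A_2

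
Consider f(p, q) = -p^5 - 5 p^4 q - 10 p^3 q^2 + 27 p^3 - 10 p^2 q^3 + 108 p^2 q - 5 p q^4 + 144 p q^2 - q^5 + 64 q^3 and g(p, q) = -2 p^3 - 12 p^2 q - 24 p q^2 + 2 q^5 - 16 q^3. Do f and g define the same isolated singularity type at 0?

The Hessian of f at 0 has rank 0. Corank 2; j^3 = (3*p + 4*q)^3 is a perfect cube, so E-series; the 5-jet and mu = 8 give E_8. The Hessian of g at 0 has rank 0. Corank 2; j^3 = -2*(p + 2*q)^3 is a perfect cube, so E-series; the 5-jet and mu = 8 give E_8. Both have type E_8, hence right-equivalent.

Yes.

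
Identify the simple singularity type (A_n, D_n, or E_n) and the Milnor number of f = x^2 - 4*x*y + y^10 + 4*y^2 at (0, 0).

Type A9, Milnor number mu = 9.

The Hessian of f at 0 is [[2, -4], [-4, 8]] with rank 1, so corank 1. A Groebner basis of the Jacobian ideal J(f) in C{x,y} is {y^9, x - 2*y}; counting standard monomials gives mu = 9. Corank 1: A-series; mu = 9 gives A_9.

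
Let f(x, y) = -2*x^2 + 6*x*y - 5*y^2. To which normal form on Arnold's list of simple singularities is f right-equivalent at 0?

A1

The Hessian of f at 0 is [[-4, 6], [6, -10]] with rank 2, so corank 0. A Groebner basis of the Jacobian ideal J(f) in C{x,y} is {x, y}; counting standard monomials gives mu = 1. Corank 0: nondegenerate Morse point, so A_1.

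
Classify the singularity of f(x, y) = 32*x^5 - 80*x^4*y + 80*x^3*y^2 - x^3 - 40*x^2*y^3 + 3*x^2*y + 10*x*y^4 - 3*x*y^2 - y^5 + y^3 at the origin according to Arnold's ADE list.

E_{8}

The Hessian of f at 0 has rank 0. Corank 2; j^3 = -(x - y)^3 is a perfect cube, so E-series; the 5-jet and mu = 8 give E_8.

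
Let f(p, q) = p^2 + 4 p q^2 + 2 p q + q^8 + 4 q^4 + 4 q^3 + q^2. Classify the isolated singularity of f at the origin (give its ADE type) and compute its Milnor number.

Type A_7, Milnor number mu = 7.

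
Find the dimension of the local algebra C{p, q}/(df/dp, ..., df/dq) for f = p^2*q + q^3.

The Hessian of f at 0 is [[0, 0], [0, 0]] with rank 0, so corank 2. A Groebner basis of the Jacobian ideal J(f) in C{p,q} is {q^3, p^2 + 3*q^2, p*q}; counting standard monomials gives mu = 4. Corank 2; j^3 = q*(p^2 + q^2) splits into three distinct lines over C (the quadratic factor has nonzero discriminant), so D_4.

4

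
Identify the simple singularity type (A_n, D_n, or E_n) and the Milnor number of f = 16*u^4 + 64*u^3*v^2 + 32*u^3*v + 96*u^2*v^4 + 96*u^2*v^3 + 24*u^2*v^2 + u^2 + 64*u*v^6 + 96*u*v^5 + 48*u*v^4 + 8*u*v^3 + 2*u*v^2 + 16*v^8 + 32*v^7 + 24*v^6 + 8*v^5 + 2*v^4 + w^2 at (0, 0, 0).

The Hessian of f at 0 is [[2, 0, 0], [0, 0, 0], [0, 0, 2]] with rank 2, so corank 1. A Groebner basis of the Jacobian ideal J(f) in C{u,v,w} is {u^2, u*v, u + v^2, w}; counting standard monomials gives mu = 3. Corank 1: A-series; mu = 3 gives A_3.

Type A_{3}, Milnor number mu = 3.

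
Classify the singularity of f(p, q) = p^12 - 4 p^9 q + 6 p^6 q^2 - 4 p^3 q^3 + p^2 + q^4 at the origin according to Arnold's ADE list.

A3

The Hessian of f at 0 is [[2, 0], [0, 0]] with rank 1, so corank 1. A Groebner basis of the Jacobian ideal J(f) in C{p,q} is {q^3, p}; counting standard monomials gives mu = 3. Corank 1: A-series; mu = 3 gives A_3.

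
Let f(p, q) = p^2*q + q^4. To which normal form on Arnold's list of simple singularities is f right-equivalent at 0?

The Hessian of f at 0 has rank 0. Corank 2; j^3 = p^2*q has shape L^2 M (L != M), so D-series; mu = 5 gives D_5.

D5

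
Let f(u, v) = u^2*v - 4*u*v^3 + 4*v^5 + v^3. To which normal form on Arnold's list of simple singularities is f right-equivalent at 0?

D_4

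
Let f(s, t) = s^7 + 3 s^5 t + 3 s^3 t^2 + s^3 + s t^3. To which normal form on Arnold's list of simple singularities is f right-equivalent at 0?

E_7

The Hessian of f at 0 is [[0, 0], [0, 0]] with rank 0, so corank 2. A Groebner basis of the Jacobian ideal J(f) in C{s,t} is {s^3, s*t^2, 3*s^2 + t^3}; counting standard monomials gives mu = 7. Corank 2; j^3 = s^3 is a perfect cube, so E-series; the 4-jet and mu = 7 give E_7.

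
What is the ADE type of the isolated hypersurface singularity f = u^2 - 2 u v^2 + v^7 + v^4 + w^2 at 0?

A_6

The Hessian of f at 0 has rank 2. Corank 1: A-series; mu = 6 gives A_6.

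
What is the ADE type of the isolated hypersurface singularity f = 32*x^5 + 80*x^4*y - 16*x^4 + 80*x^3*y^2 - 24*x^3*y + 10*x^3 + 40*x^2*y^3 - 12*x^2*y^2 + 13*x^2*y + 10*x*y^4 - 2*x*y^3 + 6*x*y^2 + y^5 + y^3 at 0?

D_{4}

The Hessian of f at 0 is [[0, 0], [0, 0]] with rank 0, so corank 2. A Groebner basis of the Jacobian ideal J(f) in C{x,y} is {y^3, x^2 - 3*y^2/11, x*y + 6*y^2/11}; counting standard monomials gives mu = 4. Corank 2; j^3 = (2*x + y)*(5*x^2 + 4*x*y + y^2) splits into three distinct lines over C (the quadratic factor has nonzero discriminant), so D_4.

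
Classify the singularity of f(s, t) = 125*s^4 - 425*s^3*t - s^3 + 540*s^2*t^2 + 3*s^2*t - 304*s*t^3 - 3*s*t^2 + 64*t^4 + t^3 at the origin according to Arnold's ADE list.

The Hessian of f at 0 has rank 0. Corank 2; j^3 = -(s - t)^3 is a perfect cube, so E-series; the 4-jet and mu = 7 give E_7.

E_7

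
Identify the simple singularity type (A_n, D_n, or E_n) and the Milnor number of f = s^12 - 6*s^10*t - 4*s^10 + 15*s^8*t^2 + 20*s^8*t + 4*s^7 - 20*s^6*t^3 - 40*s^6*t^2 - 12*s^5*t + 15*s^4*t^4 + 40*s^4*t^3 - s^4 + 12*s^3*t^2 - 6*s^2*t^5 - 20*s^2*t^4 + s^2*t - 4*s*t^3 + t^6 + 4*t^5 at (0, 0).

Type D_7, Milnor number mu = 7.

The Hessian of f at 0 has rank 0. Corank 2; j^3 = s^2*t has shape L^2 M (L != M), so D-series; mu = 7 gives D_7.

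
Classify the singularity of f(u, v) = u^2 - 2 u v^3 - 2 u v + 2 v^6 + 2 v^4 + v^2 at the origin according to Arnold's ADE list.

The Hessian of f at 0 is [[2, -2], [-2, 2]] with rank 1, so corank 1. A Groebner basis of the Jacobian ideal J(f) in C{u,v} is {u*v^2 - u + v, -u + v^3 + v, u^2 - 2*u*v + v^2}; counting standard monomials gives mu = 5. Corank 1: A-series; mu = 5 gives A_5.

A_{5}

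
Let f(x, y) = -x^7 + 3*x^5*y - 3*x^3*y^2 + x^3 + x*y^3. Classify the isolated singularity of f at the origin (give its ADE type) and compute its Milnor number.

The Hessian of f at 0 has rank 0. Corank 2; j^3 = x^3 is a perfect cube, so E-series; the 4-jet and mu = 7 give E_7.

Type E_{7}, Milnor number mu = 7.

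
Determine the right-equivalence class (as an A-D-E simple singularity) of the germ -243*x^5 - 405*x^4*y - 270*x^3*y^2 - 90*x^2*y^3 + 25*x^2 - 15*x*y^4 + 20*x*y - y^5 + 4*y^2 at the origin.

A_4

The Hessian of f at 0 has rank 1. Corank 1: A-series; mu = 4 gives A_4.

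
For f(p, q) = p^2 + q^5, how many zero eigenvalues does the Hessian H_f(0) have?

1

The Hessian at 0 is [[2, 0], [0, 0]] of rank 1; hence corank 1.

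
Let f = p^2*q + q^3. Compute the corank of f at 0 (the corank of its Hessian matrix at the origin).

2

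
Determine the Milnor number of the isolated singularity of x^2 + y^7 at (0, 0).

6

The Hessian of f at 0 has rank 1. Corank 1: A-series; mu = 6 gives A_6.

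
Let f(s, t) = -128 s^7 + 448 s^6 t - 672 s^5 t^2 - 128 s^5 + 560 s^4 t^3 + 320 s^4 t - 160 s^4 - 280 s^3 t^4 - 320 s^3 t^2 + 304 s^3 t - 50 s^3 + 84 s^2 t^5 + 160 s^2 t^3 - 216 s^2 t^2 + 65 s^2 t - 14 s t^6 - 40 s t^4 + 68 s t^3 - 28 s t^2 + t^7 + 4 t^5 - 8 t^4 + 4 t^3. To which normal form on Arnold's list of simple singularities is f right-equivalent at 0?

The Hessian of f at 0 has rank 0. Corank 2; j^3 = -(2*s - t)*(5*s - 2*t)^2 has shape L^2 M (L != M), so D-series; mu = 8 gives D_8.

D_8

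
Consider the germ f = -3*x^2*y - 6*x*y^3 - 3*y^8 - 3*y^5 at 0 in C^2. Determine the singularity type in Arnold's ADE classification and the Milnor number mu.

Type D_{9}, Milnor number mu = 9.

The Hessian of f at 0 is [[0, 0], [0, 0]] with rank 0, so corank 2. A Groebner basis of the Jacobian ideal J(f) in C{x,y} is {x^4, x^3*y - x^2/8 - x*y^2/8, x^3 + x^2*y^2, x*y + y^3}; counting standard monomials gives mu = 9. Corank 2; j^3 = -3*x^2*y has shape L^2 M (L != M), so D-series; mu = 9 gives D_9.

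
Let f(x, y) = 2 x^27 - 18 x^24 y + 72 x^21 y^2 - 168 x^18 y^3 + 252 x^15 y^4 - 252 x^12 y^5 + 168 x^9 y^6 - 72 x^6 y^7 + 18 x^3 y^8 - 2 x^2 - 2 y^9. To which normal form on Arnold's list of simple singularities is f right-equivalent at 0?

The Hessian of f at 0 has rank 1. Corank 1: A-series; mu = 8 gives A_8.

A_8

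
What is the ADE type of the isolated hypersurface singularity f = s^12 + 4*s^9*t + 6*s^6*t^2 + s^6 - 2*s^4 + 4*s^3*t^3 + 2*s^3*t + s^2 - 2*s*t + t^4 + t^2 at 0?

A_{3}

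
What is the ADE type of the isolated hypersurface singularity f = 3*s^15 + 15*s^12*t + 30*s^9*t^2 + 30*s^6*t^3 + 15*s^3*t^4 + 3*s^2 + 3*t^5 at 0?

A_4

The Hessian of f at 0 has rank 1. Corank 1: A-series; mu = 4 gives A_4.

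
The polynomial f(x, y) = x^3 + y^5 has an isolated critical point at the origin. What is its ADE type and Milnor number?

Type E8, Milnor number mu = 8.

The Hessian of f at 0 is [[0, 0], [0, 0]] with rank 0, so corank 2. A Groebner basis of the Jacobian ideal J(f) in C{x,y} is {y^4, x^2}; counting standard monomials gives mu = 8. Corank 2; j^3 = x^3 is a perfect cube, so E-series; the 5-jet and mu = 8 give E_8.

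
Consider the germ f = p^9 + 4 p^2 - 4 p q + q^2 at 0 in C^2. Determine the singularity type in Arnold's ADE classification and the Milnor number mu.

The Hessian of f at 0 is [[8, -4], [-4, 2]] with rank 1, so corank 1. A Groebner basis of the Jacobian ideal J(f) in C{p,q} is {q^8, p - q/2}; counting standard monomials gives mu = 8. Corank 1: A-series; mu = 8 gives A_8.

Type A8, Milnor number mu = 8.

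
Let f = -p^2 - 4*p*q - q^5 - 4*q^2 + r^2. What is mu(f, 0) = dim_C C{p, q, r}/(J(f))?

4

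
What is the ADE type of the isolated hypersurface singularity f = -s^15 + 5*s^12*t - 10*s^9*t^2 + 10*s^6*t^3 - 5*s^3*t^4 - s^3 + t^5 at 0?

The Hessian of f at 0 has rank 0. Corank 2; j^3 = -s^3 is a perfect cube, so E-series; the 5-jet and mu = 8 give E_8.

E8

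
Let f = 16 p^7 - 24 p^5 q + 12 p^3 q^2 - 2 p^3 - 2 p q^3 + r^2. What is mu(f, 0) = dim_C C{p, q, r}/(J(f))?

The Hessian of f at 0 has rank 1. Corank 2; j^3 = -2*p^3 is a perfect cube, so E-series; the 4-jet and mu = 7 give E_7.

7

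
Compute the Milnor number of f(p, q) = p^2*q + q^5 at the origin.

6

The Hessian of f at 0 has rank 0. Corank 2; j^3 = p^2*q has shape L^2 M (L != M), so D-series; mu = 6 gives D_6.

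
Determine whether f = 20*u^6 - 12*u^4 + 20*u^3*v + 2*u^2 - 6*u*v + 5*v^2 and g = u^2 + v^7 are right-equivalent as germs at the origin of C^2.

No.

The Hessian of f at 0 is [[4, -6], [-6, 10]] with rank 2, so corank 0. A Groebner basis of the Jacobian ideal J(f) in C{u,v} is {u, v}; counting standard monomials gives mu = 1. Corank 0: nondegenerate Morse point, so A_1. The Hessian of g at 0 is [[2, 0], [0, 0]] with rank 1, so corank 1. A Groebner basis of the Jacobian ideal J(g) in C{u,v} is {v^6, u}; counting standard monomials gives mu = 6. Corank 1: A-series; mu = 6 gives A_6. f is A_1 but g is A_6, hence not right-equivalent.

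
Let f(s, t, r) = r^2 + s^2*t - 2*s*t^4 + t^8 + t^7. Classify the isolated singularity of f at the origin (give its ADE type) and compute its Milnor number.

The Hessian of f at 0 has rank 1. Corank 2; j^3 = s^2*t has shape L^2 M (L != M), so D-series; mu = 9 gives D_9.

Type D_{9}, Milnor number mu = 9.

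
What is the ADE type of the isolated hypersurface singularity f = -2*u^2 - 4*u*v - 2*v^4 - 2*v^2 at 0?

A_3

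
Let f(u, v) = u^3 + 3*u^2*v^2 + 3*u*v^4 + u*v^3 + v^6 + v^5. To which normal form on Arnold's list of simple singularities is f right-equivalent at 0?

E7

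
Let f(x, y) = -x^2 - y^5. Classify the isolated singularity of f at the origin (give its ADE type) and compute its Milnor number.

Type A_4, Milnor number mu = 4.

The Hessian of f at 0 has rank 1. Corank 1: A-series; mu = 4 gives A_4.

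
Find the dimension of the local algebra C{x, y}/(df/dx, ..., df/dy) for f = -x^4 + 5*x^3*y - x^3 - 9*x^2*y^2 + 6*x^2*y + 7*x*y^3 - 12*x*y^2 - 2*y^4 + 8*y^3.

7

The Hessian of f at 0 is [[0, 0], [0, 0]] with rank 0, so corank 2. A Groebner basis of the Jacobian ideal J(f) in C{x,y} is {3*x^2 - 12*x*y + y^4 + y^3 + 12*y^2, x^3 + 18*x^2 - 72*x*y - 2*y^3 + 72*y^2, x^2*y + 7*x^2 - 28*x*y - 5*y^3/3 + 28*y^2, 2*x^2 + x*y^2 - 8*x*y - 4*y^3/3 + 8*y^2}; counting standard monomials gives mu = 7. Corank 2; j^3 = -(x - 2*y)^3 is a perfect cube, so E-series; the 4-jet and mu = 7 give E_7.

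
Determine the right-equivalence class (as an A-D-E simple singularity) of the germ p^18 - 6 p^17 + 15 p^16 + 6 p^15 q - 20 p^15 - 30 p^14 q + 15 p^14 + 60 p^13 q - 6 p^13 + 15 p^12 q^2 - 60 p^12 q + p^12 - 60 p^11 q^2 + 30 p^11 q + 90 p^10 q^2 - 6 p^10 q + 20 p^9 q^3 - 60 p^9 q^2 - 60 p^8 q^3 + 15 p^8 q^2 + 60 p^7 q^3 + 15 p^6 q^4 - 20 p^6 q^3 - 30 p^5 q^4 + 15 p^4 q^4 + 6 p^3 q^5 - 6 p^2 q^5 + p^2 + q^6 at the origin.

A_{5}

The Hessian of f at 0 has rank 1. Corank 1: A-series; mu = 5 gives A_5.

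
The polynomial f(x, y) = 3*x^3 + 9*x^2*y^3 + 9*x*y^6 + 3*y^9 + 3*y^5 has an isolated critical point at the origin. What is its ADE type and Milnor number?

Type E_{8}, Milnor number mu = 8.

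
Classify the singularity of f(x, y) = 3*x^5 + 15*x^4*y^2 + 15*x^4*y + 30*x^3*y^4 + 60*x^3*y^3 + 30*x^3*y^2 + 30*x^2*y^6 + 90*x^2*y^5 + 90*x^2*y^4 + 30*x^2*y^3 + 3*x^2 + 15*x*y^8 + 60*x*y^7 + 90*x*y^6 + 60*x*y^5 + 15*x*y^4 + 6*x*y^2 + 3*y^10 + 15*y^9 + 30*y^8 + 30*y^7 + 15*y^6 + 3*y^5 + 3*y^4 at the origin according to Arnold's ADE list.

A_4

The Hessian of f at 0 has rank 1. Corank 1: A-series; mu = 4 gives A_4.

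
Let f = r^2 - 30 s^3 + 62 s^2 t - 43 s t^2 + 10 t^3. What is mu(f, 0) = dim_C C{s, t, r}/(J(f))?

4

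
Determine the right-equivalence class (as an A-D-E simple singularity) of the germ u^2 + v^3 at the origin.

A_2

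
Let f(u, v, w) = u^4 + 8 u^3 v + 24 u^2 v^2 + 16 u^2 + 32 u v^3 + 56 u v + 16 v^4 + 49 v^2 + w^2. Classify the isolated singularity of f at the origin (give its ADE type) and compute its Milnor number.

The Hessian of f at 0 is [[32, 56, 0], [56, 98, 0], [0, 0, 2]] with rank 2, so corank 1. A Groebner basis of the Jacobian ideal J(f) in C{u,v,w} is {v^3, u + 7*v/4, w}; counting standard monomials gives mu = 3. Corank 1: A-series; mu = 3 gives A_3.

Type A3, Milnor number mu = 3.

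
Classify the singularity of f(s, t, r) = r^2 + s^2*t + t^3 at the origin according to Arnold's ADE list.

The Hessian of f at 0 has rank 1. Corank 2; j^3 = t*(s^2 + t^2) splits into three distinct lines over C (the quadratic factor has nonzero discriminant), so D_4.

D4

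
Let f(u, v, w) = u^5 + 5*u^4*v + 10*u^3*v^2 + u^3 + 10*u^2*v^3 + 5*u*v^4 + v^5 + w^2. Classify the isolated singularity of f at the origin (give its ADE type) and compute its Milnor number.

Type E_{8}, Milnor number mu = 8.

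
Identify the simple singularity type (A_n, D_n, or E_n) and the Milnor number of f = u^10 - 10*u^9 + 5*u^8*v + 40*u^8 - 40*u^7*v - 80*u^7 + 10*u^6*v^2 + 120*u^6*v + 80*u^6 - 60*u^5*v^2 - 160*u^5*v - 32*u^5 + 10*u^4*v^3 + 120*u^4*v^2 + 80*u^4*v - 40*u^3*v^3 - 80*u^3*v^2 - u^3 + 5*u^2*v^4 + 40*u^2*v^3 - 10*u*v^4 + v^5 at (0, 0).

Type E_8, Milnor number mu = 8.

The Hessian of f at 0 is [[0, 0], [0, 0]] with rank 0, so corank 2. A Groebner basis of the Jacobian ideal J(f) in C{u,v} is {v^5, u*v^3 - v^4/8, u^2}; counting standard monomials gives mu = 8. Corank 2; j^3 = -u^3 is a perfect cube, so E-series; the 5-jet and mu = 8 give E_8.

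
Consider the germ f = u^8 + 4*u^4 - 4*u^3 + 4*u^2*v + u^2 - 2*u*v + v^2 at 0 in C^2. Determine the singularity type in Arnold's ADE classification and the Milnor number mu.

Type A_{7}, Milnor number mu = 7.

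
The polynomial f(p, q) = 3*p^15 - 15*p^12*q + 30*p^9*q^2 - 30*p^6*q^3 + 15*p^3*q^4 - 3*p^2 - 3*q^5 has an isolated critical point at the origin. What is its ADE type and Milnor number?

The Hessian of f at 0 has rank 1. Corank 1: A-series; mu = 4 gives A_4.

Type A_{4}, Milnor number mu = 4.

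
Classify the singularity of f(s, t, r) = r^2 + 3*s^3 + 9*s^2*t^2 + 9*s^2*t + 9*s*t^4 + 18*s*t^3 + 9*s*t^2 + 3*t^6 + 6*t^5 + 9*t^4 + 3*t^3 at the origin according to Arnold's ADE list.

E_8

The Hessian of f at 0 is [[0, 0, 0], [0, 0, 0], [0, 0, 2]] with rank 1, so corank 2. A Groebner basis of the Jacobian ideal J(f) in C{s,t,r} is {t^4, s^3 + 3*s^2*t - 3*s^2/2 - 3*s*t - 2*t^3 - 3*t^2/2, s^2/2 + s*t^2 + s*t + t^3 + t^2/2, r}; counting standard monomials gives mu = 8. Corank 2; j^3 = 3*(s + t)^3 is a perfect cube, so E-series; the 5-jet and mu = 8 give E_8.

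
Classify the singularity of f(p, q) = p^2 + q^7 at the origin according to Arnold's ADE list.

The Hessian of f at 0 is [[2, 0], [0, 0]] with rank 1, so corank 1. A Groebner basis of the Jacobian ideal J(f) in C{p,q} is {q^6, p}; counting standard monomials gives mu = 6. Corank 1: A-series; mu = 6 gives A_6.

A_6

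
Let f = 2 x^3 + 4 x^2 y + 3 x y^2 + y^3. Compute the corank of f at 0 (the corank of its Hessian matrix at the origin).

2

The Hessian at 0 is [[0, 0], [0, 0]] of rank 0; hence corank 2.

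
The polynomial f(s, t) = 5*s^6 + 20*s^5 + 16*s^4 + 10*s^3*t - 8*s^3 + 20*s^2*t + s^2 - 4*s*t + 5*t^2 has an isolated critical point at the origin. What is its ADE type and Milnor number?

The Hessian of f at 0 is [[2, -4], [-4, 10]] with rank 2, so corank 0. A Groebner basis of the Jacobian ideal J(f) in C{s,t} is {s, t}; counting standard monomials gives mu = 1. Corank 0: nondegenerate Morse point, so A_1.

Type A1, Milnor number mu = 1.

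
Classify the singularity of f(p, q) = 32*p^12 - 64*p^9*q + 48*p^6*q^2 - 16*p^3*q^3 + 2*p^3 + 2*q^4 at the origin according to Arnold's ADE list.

The Hessian of f at 0 has rank 0. Corank 2; j^3 = 2*p^3 is a perfect cube, so E-series; the 4-jet and mu = 6 give E_6.

E6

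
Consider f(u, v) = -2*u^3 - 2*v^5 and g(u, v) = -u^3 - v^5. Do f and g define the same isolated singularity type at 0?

The Hessian of f at 0 has rank 0. Corank 2; j^3 = -2*u^3 is a perfect cube, so E-series; the 5-jet and mu = 8 give E_8. The Hessian of g at 0 has rank 0. Corank 2; j^3 = -u^3 is a perfect cube, so E-series; the 5-jet and mu = 8 give E_8. Both have type E_8, hence right-equivalent.

Yes.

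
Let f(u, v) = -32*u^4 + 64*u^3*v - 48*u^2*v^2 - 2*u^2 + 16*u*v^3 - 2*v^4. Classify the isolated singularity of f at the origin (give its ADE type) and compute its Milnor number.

The Hessian of f at 0 is [[-4, 0], [0, 0]] with rank 1, so corank 1. A Groebner basis of the Jacobian ideal J(f) in C{u,v} is {v^3, u}; counting standard monomials gives mu = 3. Corank 1: A-series; mu = 3 gives A_3.

Type A_3, Milnor number mu = 3.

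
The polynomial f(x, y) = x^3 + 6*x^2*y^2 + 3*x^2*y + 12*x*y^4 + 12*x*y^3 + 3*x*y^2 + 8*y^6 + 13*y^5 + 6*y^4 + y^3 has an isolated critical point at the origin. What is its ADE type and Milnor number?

Type E_8, Milnor number mu = 8.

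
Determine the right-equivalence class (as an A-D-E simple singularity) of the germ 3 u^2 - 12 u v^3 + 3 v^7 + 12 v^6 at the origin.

The Hessian of f at 0 has rank 1. Corank 1: A-series; mu = 6 gives A_6.

A_{6}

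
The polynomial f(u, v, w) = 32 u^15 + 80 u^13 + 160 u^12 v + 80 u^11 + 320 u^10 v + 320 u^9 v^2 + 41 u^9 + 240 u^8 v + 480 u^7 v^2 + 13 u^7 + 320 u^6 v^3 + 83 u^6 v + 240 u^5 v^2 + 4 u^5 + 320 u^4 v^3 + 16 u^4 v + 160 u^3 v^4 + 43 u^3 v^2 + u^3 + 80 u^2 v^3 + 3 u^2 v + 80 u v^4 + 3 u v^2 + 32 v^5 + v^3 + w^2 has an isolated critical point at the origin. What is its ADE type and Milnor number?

Type E_8, Milnor number mu = 8.

The Hessian of f at 0 has rank 1. Corank 2; j^3 = (u + v)^3 is a perfect cube, so E-series; the 5-jet and mu = 8 give E_8.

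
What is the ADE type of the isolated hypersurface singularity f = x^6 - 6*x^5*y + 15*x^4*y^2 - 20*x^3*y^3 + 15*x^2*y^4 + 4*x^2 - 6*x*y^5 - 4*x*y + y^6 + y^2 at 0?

A_{5}

The Hessian of f at 0 has rank 1. Corank 1: A-series; mu = 5 gives A_5.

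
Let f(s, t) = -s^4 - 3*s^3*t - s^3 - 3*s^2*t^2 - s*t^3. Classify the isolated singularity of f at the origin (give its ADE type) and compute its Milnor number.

Type E7, Milnor number mu = 7.

The Hessian of f at 0 is [[0, 0], [0, 0]] with rank 0, so corank 2. A Groebner basis of the Jacobian ideal J(f) in C{s,t} is {3*s^2 + t^4 + t^3, s^3, s^2*t - s^2 - t^3/3, 2*s^2 + s*t^2 + 2*t^3/3}; counting standard monomials gives mu = 7. Corank 2; j^3 = -s^3 is a perfect cube, so E-series; the 4-jet and mu = 7 give E_7.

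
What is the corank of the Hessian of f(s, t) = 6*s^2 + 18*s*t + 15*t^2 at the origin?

The Hessian at 0 is [[12, 18], [18, 30]] of rank 2; hence corank 0.

0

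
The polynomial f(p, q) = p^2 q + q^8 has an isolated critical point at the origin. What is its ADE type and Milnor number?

Type D_{9}, Milnor number mu = 9.

The Hessian of f at 0 has rank 0. Corank 2; j^3 = p^2*q has shape L^2 M (L != M), so D-series; mu = 9 gives D_9.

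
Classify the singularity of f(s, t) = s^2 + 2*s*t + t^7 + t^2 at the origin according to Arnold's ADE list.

The Hessian of f at 0 is [[2, 2], [2, 2]] with rank 1, so corank 1. A Groebner basis of the Jacobian ideal J(f) in C{s,t} is {t^6, s + t}; counting standard monomials gives mu = 6. Corank 1: A-series; mu = 6 gives A_6.

A_{6}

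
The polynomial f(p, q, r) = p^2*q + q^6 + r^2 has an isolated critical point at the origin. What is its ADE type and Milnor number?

The Hessian of f at 0 has rank 1. Corank 2; j^3 = p^2*q has shape L^2 M (L != M), so D-series; mu = 7 gives D_7.

Type D_{7}, Milnor number mu = 7.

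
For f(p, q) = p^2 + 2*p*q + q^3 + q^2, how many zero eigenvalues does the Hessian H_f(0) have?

1

The Hessian at 0 is [[2, 2], [2, 2]] of rank 1; hence corank 1.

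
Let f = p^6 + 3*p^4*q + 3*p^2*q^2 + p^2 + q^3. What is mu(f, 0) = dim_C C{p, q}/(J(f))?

2

The Hessian of f at 0 has rank 1. Corank 1: A-series; mu = 2 gives A_2.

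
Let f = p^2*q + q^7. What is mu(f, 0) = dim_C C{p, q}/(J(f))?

8

The Hessian of f at 0 has rank 0. Corank 2; j^3 = p^2*q has shape L^2 M (L != M), so D-series; mu = 8 gives D_8.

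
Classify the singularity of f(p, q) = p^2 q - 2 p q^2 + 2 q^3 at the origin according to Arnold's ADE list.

D_4

The Hessian of f at 0 has rank 0. Corank 2; j^3 = q*(p^2 - 2*p*q + 2*q^2) splits into three distinct lines over C (the quadratic factor has nonzero discriminant), so D_4.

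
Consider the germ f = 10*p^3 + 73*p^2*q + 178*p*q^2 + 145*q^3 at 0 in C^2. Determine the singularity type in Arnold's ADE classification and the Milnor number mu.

Type D4, Milnor number mu = 4.

The Hessian of f at 0 is [[0, 0], [0, 0]] with rank 0, so corank 2. A Groebner basis of the Jacobian ideal J(f) in C{p,q} is {q^3, p^2 - 71*q^2/11, p*q + 28*q^2/11}; counting standard monomials gives mu = 4. Corank 2; j^3 = (2*p + 5*q)*(5*p^2 + 24*p*q + 29*q^2) splits into three distinct lines over C (the quadratic factor has nonzero discriminant), so D_4.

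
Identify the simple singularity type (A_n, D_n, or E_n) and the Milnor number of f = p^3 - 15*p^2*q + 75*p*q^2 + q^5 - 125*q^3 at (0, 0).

Type E_{8}, Milnor number mu = 8.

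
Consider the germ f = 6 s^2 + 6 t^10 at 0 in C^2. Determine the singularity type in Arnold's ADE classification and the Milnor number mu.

The Hessian of f at 0 is [[12, 0], [0, 0]] with rank 1, so corank 1. A Groebner basis of the Jacobian ideal J(f) in C{s,t} is {t^9, s}; counting standard monomials gives mu = 9. Corank 1: A-series; mu = 9 gives A_9.

Type A_9, Milnor number mu = 9.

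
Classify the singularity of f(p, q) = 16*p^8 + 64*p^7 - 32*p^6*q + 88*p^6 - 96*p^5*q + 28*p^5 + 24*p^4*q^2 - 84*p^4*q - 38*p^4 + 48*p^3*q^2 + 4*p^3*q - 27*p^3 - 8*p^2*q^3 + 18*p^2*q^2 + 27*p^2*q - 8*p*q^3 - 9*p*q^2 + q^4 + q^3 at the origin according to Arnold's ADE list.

The Hessian of f at 0 has rank 0. Corank 2; j^3 = -(3*p - q)^3 is a perfect cube, so E-series; the 4-jet and mu = 6 give E_6.

E6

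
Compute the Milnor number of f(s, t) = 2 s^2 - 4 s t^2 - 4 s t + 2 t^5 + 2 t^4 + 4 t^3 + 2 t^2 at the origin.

4

The Hessian of f at 0 has rank 1. Corank 1: A-series; mu = 4 gives A_4.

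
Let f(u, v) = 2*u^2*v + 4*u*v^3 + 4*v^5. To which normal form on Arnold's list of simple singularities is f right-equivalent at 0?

The Hessian of f at 0 has rank 0. Corank 2; j^3 = 2*u^2*v has shape L^2 M (L != M), so D-series; mu = 6 gives D_6.

D_{6}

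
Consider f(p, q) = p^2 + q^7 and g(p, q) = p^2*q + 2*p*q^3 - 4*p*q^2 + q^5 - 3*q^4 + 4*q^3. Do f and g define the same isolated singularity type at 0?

The Hessian of f at 0 has rank 1. Corank 1: A-series; mu = 6 gives A_6. The Hessian of g at 0 has rank 0. Corank 2; j^3 = q*(p - 2*q)^2 has shape L^2 M (L != M), so D-series; mu = 5 gives D_5. f is A_6 but g is D_5, hence not right-equivalent.

No.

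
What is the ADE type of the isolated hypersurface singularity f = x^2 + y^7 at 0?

A_{6}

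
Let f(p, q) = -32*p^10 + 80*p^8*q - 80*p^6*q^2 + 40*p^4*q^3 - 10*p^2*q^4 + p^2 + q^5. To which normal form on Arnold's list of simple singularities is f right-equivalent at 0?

A4

The Hessian of f at 0 has rank 1. Corank 1: A-series; mu = 4 gives A_4.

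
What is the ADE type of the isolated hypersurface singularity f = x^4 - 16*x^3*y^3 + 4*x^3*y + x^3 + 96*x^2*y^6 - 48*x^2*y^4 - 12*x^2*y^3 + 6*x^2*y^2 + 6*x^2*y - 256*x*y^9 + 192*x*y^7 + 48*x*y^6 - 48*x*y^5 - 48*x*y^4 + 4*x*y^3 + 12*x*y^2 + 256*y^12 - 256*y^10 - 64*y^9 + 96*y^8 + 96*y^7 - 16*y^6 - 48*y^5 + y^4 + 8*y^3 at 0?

The Hessian of f at 0 has rank 0. Corank 2; j^3 = (x + 2*y)^3 is a perfect cube, so E-series; the 4-jet and mu = 6 give E_6.

E_{6}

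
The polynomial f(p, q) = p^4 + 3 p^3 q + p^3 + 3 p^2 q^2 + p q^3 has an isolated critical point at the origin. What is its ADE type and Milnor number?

The Hessian of f at 0 has rank 0. Corank 2; j^3 = p^3 is a perfect cube, so E-series; the 4-jet and mu = 7 give E_7.

Type E_{7}, Milnor number mu = 7.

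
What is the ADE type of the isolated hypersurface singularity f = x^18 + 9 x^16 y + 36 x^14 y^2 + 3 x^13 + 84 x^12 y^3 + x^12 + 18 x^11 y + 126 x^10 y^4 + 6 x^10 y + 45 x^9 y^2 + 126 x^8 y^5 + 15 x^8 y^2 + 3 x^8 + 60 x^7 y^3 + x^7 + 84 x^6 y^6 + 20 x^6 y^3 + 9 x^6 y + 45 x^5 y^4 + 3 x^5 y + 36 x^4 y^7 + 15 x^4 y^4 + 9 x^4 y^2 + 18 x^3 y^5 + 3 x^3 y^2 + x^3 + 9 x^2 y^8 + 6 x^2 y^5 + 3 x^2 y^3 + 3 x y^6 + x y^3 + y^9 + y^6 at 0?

The Hessian of f at 0 is [[0, 0], [0, 0]] with rank 0, so corank 2. A Groebner basis of the Jacobian ideal J(f) in C{x,y} is {x^3, x*y^2, 3*x^2 + y^3}; counting standard monomials gives mu = 7. Corank 2; j^3 = x^3 is a perfect cube, so E-series; the 4-jet and mu = 7 give E_7.

E_{7}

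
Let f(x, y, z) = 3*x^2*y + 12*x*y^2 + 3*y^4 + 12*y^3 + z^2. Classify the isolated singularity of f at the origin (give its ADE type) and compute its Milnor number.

Type D_5, Milnor number mu = 5.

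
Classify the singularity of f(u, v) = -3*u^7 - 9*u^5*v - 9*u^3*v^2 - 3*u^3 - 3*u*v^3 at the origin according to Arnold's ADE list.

The Hessian of f at 0 is [[0, 0], [0, 0]] with rank 0, so corank 2. A Groebner basis of the Jacobian ideal J(f) in C{u,v} is {u^3, u*v^2, 3*u^2 + v^3}; counting standard monomials gives mu = 7. Corank 2; j^3 = -3*u^3 is a perfect cube, so E-series; the 4-jet and mu = 7 give E_7.

E7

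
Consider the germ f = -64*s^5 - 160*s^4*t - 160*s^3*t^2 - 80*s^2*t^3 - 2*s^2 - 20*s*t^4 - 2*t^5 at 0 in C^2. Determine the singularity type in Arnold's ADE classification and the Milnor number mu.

Type A4, Milnor number mu = 4.

The Hessian of f at 0 is [[-4, 0], [0, 0]] with rank 1, so corank 1. A Groebner basis of the Jacobian ideal J(f) in C{s,t} is {t^4, s}; counting standard monomials gives mu = 4. Corank 1: A-series; mu = 4 gives A_4.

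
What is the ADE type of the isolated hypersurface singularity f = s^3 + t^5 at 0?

E_{8}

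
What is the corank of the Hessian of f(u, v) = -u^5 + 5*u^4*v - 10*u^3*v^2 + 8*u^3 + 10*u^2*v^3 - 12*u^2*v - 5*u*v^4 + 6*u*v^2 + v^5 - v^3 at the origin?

Hessian at 0 has rank 0.

2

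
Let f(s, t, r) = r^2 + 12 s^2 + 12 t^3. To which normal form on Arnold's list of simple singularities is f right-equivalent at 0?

A2

The Hessian of f at 0 has rank 2. Corank 1: A-series; mu = 2 gives A_2.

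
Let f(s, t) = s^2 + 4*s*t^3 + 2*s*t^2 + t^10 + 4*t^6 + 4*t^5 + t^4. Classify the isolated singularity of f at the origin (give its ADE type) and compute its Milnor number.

The Hessian of f at 0 has rank 1. Corank 1: A-series; mu = 9 gives A_9.

Type A_{9}, Milnor number mu = 9.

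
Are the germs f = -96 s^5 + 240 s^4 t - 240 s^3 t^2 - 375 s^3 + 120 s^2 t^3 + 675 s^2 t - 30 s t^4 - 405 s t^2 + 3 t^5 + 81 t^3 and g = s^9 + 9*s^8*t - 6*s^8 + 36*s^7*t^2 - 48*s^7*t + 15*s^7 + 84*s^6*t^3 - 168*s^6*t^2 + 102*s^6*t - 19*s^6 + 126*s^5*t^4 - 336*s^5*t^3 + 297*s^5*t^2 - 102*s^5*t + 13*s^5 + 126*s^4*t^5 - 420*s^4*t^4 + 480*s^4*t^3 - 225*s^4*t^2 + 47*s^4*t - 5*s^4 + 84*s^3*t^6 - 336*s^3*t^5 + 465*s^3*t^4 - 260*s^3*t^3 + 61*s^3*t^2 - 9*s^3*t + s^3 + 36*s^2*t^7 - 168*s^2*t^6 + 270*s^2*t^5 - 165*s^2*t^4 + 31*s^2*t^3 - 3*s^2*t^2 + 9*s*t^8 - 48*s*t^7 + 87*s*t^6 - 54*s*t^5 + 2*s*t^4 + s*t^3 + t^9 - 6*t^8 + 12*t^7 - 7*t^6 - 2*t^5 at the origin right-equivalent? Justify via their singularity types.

The Hessian of f at 0 has rank 0. Corank 2; j^3 = -3*(5*s - 3*t)^3 is a perfect cube, so E-series; the 5-jet and mu = 8 give E_8. The Hessian of g at 0 has rank 0. Corank 2; j^3 = s^3 is a perfect cube, so E-series; the 4-jet and mu = 7 give E_7. f is E_8 but g is E_7, hence not right-equivalent.

No.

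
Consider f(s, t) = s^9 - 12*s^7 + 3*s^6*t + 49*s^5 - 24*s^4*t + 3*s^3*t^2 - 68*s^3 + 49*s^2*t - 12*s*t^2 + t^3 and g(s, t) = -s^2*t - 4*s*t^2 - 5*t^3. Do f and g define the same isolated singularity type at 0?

The Hessian of f at 0 has rank 0. Corank 2; j^3 = -(4*s - t)*(17*s^2 - 8*s*t + t^2) splits into three distinct lines over C (the quadratic factor has nonzero discriminant), so D_4. The Hessian of g at 0 has rank 0. Corank 2; j^3 = -t*(s^2 + 4*s*t + 5*t^2) splits into three distinct lines over C (the quadratic factor has nonzero discriminant), so D_4. Both have type D_4, hence right-equivalent.

Yes.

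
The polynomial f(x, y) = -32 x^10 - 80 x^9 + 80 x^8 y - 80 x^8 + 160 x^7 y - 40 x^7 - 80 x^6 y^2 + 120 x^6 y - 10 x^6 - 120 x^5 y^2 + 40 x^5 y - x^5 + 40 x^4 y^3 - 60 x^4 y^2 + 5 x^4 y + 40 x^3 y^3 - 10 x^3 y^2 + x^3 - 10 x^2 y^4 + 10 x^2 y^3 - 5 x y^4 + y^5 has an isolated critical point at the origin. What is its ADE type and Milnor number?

Type E_8, Milnor number mu = 8.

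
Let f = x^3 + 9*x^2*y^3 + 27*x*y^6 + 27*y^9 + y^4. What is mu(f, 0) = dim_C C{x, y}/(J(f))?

The Hessian of f at 0 has rank 0. Corank 2; j^3 = x^3 is a perfect cube, so E-series; the 4-jet and mu = 6 give E_6.

6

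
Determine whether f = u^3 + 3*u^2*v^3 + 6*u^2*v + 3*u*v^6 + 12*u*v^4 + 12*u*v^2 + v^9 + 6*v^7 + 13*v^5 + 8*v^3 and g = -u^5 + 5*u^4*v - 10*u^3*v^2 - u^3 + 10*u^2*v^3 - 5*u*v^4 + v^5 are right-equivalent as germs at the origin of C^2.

Yes.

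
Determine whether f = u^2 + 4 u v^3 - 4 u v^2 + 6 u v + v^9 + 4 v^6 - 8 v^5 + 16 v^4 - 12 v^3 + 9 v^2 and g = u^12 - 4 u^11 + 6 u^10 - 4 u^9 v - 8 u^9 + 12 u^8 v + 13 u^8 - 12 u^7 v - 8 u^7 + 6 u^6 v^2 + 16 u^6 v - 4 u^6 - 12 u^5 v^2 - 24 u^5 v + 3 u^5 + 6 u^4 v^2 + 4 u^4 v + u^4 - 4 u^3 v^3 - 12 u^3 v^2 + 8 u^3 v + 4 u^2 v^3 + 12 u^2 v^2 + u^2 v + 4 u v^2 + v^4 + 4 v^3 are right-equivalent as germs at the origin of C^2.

The Hessian of f at 0 has rank 1. Corank 1: A-series; mu = 8 gives A_8. The Hessian of g at 0 has rank 0. Corank 2; j^3 = v*(u + 2*v)^2 has shape L^2 M (L != M), so D-series; mu = 5 gives D_5. f is A_8 but g is D_5, hence not right-equivalent.

No.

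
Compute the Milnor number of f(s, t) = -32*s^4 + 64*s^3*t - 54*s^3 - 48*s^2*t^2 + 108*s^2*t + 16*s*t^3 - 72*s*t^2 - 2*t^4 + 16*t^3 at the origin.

6

The Hessian of f at 0 is [[0, 0], [0, 0]] with rank 0, so corank 2. A Groebner basis of the Jacobian ideal J(f) in C{s,t} is {t^4, s*t^2 - 11*t^3/18, s^2 - 4*s*t/3 + 4*t^2/9}; counting standard monomials gives mu = 6. Corank 2; j^3 = -2*(3*s - 2*t)^3 is a perfect cube, so E-series; the 4-jet and mu = 6 give E_6.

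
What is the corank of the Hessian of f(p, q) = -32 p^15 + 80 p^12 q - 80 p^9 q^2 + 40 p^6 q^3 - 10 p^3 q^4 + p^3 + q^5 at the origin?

2

The Hessian at 0 is [[0, 0], [0, 0]] of rank 0; hence corank 2.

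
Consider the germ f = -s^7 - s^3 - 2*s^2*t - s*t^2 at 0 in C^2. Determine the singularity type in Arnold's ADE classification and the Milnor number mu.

Type D_{8}, Milnor number mu = 8.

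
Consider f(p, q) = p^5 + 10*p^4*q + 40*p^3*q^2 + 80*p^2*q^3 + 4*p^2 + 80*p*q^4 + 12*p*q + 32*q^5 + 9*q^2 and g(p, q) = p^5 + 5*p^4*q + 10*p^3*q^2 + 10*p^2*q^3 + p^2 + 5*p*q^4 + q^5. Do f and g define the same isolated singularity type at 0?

Yes.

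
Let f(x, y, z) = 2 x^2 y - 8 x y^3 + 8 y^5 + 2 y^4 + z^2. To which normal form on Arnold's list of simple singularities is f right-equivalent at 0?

D5

The Hessian of f at 0 has rank 1. Corank 2; j^3 = 2*x^2*y has shape L^2 M (L != M), so D-series; mu = 5 gives D_5.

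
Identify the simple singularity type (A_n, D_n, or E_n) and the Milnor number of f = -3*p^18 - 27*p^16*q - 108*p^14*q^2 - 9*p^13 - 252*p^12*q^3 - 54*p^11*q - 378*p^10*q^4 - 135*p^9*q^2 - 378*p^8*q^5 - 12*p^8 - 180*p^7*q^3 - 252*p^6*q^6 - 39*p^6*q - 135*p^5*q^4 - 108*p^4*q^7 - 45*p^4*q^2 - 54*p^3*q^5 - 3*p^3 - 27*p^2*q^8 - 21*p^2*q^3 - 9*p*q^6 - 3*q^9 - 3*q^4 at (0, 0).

The Hessian of f at 0 is [[0, 0], [0, 0]] with rank 0, so corank 2. A Groebner basis of the Jacobian ideal J(f) in C{p,q} is {q^3, p^2}; counting standard monomials gives mu = 6. Corank 2; j^3 = -3*p^3 is a perfect cube, so E-series; the 4-jet and mu = 6 give E_6.

Type E_{6}, Milnor number mu = 6.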